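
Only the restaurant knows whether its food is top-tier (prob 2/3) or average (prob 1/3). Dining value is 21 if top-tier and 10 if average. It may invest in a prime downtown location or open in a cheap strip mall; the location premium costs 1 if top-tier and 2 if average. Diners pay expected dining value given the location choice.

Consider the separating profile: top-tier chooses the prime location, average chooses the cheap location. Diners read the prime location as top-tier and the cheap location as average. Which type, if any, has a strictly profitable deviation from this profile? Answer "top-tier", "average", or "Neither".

average

The prime location pays 21; the cheap location pays 10.
top-tier: assigned the prime location, nets 21 − 1 = 20; deviating to the cheap location nets 10.
average: assigned the cheap location, nets 10; deviating to the prime location nets 21 − 2 = 19.
The average type gains 9 by deviating.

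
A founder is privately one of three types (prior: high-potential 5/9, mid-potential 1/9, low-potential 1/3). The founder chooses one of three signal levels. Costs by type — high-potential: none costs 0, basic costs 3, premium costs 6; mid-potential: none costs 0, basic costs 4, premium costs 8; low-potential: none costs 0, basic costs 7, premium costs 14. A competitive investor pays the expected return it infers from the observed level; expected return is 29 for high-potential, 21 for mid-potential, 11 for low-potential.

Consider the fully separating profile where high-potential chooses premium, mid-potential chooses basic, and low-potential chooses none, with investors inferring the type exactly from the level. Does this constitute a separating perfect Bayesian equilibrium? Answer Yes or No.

No

Separating valuations: premium → 29, basic → 21, none → 11.
high-potential (assigned premium): none: 11 − 0 = 11; basic: 21 − 3 = 18; premium: 29 − 6 = 23. high-potential stays.
mid-potential (assigned basic): none: 11 − 0 = 11; basic: 21 − 4 = 17; premium: 29 − 8 = 21. mid-potential prefers premium.
low-potential (assigned none): none: 11 − 0 = 11; basic: 21 − 7 = 14; premium: 29 − 14 = 15. low-potential prefers premium.
At least one type deviates; the separating profile fails.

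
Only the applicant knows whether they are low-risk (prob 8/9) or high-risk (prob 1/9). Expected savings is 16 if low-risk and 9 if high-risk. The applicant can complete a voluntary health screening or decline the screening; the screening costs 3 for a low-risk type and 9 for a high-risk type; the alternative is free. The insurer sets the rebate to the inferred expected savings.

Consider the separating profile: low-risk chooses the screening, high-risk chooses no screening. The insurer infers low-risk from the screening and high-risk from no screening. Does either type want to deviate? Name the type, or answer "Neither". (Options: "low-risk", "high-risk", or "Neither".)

Neither

The screening pays 16; no screening pays 9.
low-risk: assigned the screening, nets 16 − 3 = 13; deviating to no screening nets 9.
high-risk: assigned no screening, nets 9; deviating to the screening nets 16 − 9 = 7.
Both types strictly prefer their assigned action; no profitable deviation.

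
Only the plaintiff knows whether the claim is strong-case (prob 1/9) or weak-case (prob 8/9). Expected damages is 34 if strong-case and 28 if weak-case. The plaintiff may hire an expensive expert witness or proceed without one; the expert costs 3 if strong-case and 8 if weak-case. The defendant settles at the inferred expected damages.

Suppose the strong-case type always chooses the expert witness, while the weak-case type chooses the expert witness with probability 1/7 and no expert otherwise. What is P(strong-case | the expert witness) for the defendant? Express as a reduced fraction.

P(the expert witness) = (1/9)·1 + (8/9)·(1/7) = 5/21.
By Bayes' rule, P(strong-case | the expert witness) = (1/9) / (5/21) = 7/15.

7/15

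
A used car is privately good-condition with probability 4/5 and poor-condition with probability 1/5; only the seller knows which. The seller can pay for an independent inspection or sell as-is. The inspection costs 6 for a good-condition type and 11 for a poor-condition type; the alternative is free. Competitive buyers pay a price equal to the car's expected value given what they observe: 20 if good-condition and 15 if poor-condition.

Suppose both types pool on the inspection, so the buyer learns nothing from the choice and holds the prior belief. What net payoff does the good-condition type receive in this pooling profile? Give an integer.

Pooled price = 4/5·20 + 1/5·15 = 19.
good-condition pays cost 6 for the inspection, so net payoff = 19 − 6 = 13.

13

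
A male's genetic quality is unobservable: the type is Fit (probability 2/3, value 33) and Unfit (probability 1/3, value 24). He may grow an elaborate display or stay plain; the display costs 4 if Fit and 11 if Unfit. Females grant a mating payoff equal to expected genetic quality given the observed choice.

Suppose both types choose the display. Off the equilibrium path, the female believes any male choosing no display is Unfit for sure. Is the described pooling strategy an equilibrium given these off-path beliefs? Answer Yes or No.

No

On path, the female holds the prior and pays 2/3·33 + 1/3·24 = 30. Off path (no display), believing Unfit, it pays 24.
Fit: the display nets 30 − 4 = 26; no display nets 24. Fit stays.
Unfit: the display nets 30 − 11 = 19; no display nets 24. Unfit would deviate.
A type deviates, so pooling fails.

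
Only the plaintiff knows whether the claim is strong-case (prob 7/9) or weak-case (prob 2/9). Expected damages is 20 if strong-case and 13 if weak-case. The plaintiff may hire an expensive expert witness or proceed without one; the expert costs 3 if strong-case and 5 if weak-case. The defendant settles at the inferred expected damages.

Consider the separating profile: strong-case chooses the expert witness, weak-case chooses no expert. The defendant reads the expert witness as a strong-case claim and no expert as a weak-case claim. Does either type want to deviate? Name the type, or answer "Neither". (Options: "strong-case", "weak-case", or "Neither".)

weak-case

The expert witness pays 20; no expert pays 13.
strong-case: assigned the expert witness, nets 20 − 3 = 17; deviating to no expert nets 13.
weak-case: assigned no expert, nets 13; deviating to the expert witness nets 20 − 5 = 15.
The weak-case type gains 2 by deviating.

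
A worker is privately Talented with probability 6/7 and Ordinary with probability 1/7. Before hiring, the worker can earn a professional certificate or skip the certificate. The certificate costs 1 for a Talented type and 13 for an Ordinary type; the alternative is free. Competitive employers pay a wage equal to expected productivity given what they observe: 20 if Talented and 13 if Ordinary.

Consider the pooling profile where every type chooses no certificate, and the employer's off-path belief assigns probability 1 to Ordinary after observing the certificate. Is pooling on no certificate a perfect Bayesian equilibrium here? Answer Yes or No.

On path, the employer holds the prior and pays 6/7·20 + 1/7·13 = 19. Off path (the certificate), believing Ordinary, it pays 13.
Talented: no certificate nets 19; the certificate nets 13 − 1 = 12. Talented stays.
Ordinary: no certificate nets 19; the certificate nets 13 − 13 = 0. Ordinary stays.
No type deviates, so pooling is sustained.

Yes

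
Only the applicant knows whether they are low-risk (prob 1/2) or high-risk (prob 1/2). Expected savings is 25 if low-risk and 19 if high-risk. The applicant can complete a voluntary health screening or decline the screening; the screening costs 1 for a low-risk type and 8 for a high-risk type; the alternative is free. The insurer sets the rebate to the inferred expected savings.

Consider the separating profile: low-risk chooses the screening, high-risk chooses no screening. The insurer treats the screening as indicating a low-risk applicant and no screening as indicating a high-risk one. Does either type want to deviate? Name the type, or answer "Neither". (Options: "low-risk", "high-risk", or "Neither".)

The screening pays 25; no screening pays 19.
low-risk: assigned the screening, nets 25 − 1 = 24; deviating to no screening nets 19.
high-risk: assigned no screening, nets 19; deviating to the screening nets 25 − 8 = 17.
Both types strictly prefer their assigned action; no profitable deviation.

Neither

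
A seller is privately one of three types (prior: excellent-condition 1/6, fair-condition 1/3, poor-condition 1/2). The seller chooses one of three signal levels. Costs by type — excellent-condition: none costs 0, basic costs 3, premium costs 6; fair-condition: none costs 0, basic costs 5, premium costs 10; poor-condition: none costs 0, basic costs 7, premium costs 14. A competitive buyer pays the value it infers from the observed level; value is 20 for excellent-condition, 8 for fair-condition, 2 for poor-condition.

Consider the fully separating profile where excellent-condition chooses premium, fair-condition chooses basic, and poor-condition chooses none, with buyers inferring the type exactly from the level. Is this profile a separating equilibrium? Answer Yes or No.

Separating prices: premium → 20, basic → 8, none → 2.
excellent-condition (assigned premium): none: 2 − 0 = 2; basic: 8 − 3 = 5; premium: 20 − 6 = 14. excellent-condition stays.
fair-condition (assigned basic): none: 2 − 0 = 2; basic: 8 − 5 = 3; premium: 20 − 10 = 10. fair-condition prefers premium.
poor-condition (assigned none): none: 2 − 0 = 2; basic: 8 − 7 = 1; premium: 20 − 14 = 6. poor-condition prefers premium.
At least one type deviates; the separating profile fails.

No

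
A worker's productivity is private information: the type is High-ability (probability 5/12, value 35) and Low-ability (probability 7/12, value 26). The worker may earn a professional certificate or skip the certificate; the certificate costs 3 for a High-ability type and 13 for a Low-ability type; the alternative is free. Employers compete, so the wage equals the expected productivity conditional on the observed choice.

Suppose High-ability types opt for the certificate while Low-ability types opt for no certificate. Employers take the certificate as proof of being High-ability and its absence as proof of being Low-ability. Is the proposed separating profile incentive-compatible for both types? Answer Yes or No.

Yes

Under these beliefs, the certificate earns wage 35 and no certificate earns wage 26.
High-ability: the certificate nets 35 − 3 = 32; no certificate nets 26. High-ability prefers the certificate.
Low-ability: the certificate nets 35 − 13 = 22; no certificate nets 26. Low-ability prefers no certificate.
Neither type deviates, so the separating profile is an equilibrium.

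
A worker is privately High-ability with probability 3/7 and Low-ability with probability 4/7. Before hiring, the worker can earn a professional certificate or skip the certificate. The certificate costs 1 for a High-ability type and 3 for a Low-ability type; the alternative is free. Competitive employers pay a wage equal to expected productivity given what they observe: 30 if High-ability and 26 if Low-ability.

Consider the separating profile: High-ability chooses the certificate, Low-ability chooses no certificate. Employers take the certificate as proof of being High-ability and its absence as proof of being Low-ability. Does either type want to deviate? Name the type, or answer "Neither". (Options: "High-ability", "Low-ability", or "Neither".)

Low-ability

The certificate pays 30; no certificate pays 26.
High-ability: assigned the certificate, nets 30 − 1 = 29; deviating to no certificate nets 26.
Low-ability: assigned no certificate, nets 26; deviating to the certificate nets 30 − 3 = 27.
The Low-ability type gains 1 by deviating.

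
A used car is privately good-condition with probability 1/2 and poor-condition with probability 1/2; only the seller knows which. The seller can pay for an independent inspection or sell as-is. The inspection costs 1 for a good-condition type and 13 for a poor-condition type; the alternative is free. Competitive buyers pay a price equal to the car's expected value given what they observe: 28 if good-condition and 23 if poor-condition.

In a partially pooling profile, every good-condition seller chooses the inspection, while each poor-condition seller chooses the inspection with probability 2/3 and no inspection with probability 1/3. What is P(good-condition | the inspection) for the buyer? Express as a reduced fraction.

P(the inspection) = (1/2)·1 + (1/2)·(2/3) = 5/6.
By Bayes' rule, P(good-condition | the inspection) = (1/2) / (5/6) = 3/5.

3/5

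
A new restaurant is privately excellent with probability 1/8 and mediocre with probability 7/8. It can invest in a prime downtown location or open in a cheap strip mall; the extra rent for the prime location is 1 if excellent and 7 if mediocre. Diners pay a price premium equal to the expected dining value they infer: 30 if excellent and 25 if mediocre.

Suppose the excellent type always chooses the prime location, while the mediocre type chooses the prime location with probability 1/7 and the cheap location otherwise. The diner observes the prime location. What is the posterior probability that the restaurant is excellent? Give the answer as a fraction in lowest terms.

1/2

P(the prime location) = (1/8)·1 + (7/8)·(1/7) = 1/4.
By Bayes' rule, P(excellent | the prime location) = (1/8) / (1/4) = 1/2.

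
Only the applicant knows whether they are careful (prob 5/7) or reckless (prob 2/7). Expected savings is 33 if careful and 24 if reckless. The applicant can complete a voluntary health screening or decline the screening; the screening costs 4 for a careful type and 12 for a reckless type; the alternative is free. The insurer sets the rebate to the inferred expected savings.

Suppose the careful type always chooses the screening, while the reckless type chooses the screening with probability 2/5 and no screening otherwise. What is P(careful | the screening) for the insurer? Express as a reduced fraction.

P(the screening) = (5/7)·1 + (2/7)·(2/5) = 29/35.
By Bayes' rule, P(careful | the screening) = (5/7) / (29/35) = 25/29.

25/29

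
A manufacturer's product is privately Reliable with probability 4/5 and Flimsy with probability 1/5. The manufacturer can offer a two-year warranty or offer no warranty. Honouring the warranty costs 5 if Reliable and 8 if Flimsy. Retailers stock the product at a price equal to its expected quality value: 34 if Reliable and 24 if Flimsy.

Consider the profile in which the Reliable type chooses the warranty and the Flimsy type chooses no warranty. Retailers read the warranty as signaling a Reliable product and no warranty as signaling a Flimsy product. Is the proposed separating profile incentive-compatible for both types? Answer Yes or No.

Under these beliefs, the warranty earns price 34 and no warranty earns price 24.
Reliable: the warranty nets 34 − 5 = 29; no warranty nets 24. Reliable prefers the warranty.
Flimsy: the warranty nets 34 − 8 = 26; no warranty nets 24. Flimsy would deviate to the warranty.
Flimsy has a profitable deviation, so the profile is not an equilibrium.

No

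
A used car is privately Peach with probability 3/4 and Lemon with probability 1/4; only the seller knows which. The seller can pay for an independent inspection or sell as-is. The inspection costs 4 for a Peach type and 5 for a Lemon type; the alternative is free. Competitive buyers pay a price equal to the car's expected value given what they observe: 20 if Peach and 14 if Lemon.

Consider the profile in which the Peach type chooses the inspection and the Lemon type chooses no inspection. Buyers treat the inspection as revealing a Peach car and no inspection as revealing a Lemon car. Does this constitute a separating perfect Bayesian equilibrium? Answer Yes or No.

No

Under these beliefs, the inspection earns price 20 and no inspection earns price 14.
Peach: the inspection nets 20 − 4 = 16; no inspection nets 14. Peach prefers the inspection.
Lemon: the inspection nets 20 − 5 = 15; no inspection nets 14. Lemon would deviate to the inspection.
Lemon has a profitable deviation, so the profile is not an equilibrium.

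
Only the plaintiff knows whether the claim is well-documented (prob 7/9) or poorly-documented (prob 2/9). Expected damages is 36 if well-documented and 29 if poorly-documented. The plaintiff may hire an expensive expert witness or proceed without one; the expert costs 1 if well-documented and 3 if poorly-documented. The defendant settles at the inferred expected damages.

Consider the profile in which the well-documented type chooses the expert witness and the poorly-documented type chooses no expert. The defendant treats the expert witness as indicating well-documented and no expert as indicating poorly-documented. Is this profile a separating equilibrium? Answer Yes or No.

No

Under these beliefs, the expert witness earns settlement 36 and no expert earns settlement 29.
well-documented: the expert witness nets 36 − 1 = 35; no expert nets 29. well-documented prefers the expert witness.
poorly-documented: the expert witness nets 36 − 3 = 33; no expert nets 29. poorly-documented would deviate to the expert witness.
poorly-documented has a profitable deviation, so the profile is not an equilibrium.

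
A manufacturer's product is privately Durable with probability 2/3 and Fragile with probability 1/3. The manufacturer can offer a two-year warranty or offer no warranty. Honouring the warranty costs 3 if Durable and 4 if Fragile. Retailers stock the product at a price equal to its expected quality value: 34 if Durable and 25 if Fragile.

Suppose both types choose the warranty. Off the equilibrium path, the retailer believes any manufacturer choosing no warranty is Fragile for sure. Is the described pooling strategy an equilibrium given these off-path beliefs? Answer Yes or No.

Yes

On path, the retailer holds the prior and pays 2/3·34 + 1/3·25 = 31. Off path (no warranty), believing Fragile, it pays 25.
Durable: the warranty nets 31 − 3 = 28; no warranty nets 25. Durable stays.
Fragile: the warranty nets 31 − 4 = 27; no warranty nets 25. Fragile stays.
No type deviates, so pooling is sustained.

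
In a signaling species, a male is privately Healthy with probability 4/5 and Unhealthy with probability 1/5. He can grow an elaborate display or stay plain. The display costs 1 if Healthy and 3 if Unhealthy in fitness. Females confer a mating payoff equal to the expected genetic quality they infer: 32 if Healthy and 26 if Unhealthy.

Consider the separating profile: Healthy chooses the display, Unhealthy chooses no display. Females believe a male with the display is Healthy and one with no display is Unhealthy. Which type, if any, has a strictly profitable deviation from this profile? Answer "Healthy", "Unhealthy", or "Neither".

The display pays 32; no display pays 26.
Healthy: assigned the display, nets 32 − 1 = 31; deviating to no display nets 26.
Unhealthy: assigned no display, nets 26; deviating to the display nets 32 − 3 = 29.
The Unhealthy type gains 3 by deviating.

Unhealthy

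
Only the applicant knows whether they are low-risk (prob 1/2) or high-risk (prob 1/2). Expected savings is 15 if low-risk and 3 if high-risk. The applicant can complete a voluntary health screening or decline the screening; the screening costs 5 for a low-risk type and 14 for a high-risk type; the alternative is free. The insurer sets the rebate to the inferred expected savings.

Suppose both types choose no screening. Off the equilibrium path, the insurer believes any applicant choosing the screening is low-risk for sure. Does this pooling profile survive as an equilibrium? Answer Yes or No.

On path, the insurer holds the prior and pays 1/2·15 + 1/2·3 = 9. Off path (the screening), believing low-risk, it pays 15.
low-risk: no screening nets 9; the screening nets 15 − 5 = 10. low-risk would deviate.
high-risk: no screening nets 9; the screening nets 15 − 14 = 1. high-risk stays.
A type deviates, so pooling fails.

No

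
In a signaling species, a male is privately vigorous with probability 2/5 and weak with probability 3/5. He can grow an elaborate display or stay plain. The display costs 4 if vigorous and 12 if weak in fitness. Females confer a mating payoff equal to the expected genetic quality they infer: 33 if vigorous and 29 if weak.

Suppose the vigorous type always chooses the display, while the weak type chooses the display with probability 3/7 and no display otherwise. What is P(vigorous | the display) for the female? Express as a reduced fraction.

14/23

P(the display) = (2/5)·1 + (3/5)·(3/7) = 23/35.
By Bayes' rule, P(vigorous | the display) = (2/5) / (23/35) = 14/23.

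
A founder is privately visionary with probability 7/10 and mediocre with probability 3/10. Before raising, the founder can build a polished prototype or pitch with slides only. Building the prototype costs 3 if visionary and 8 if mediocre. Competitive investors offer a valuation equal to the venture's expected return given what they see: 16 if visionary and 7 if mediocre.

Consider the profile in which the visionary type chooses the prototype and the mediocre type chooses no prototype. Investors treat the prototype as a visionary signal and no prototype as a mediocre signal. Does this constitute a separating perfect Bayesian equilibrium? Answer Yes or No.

No

Under these beliefs, the prototype earns valuation 16 and no prototype earns valuation 7.
visionary: the prototype nets 16 − 3 = 13; no prototype nets 7. visionary prefers the prototype.
mediocre: the prototype nets 16 − 8 = 8; no prototype nets 7. mediocre would deviate to the prototype.
mediocre has a profitable deviation, so the profile is not an equilibrium.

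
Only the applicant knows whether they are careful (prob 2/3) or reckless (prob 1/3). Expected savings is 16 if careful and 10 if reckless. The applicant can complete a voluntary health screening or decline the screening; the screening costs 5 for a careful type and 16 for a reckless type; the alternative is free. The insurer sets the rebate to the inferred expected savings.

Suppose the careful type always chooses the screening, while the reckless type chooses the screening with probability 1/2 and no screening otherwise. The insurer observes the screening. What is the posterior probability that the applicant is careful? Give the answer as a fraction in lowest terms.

4/5

P(the screening) = (2/3)·1 + (1/3)·(1/2) = 5/6.
By Bayes' rule, P(careful | the screening) = (2/3) / (5/6) = 4/5.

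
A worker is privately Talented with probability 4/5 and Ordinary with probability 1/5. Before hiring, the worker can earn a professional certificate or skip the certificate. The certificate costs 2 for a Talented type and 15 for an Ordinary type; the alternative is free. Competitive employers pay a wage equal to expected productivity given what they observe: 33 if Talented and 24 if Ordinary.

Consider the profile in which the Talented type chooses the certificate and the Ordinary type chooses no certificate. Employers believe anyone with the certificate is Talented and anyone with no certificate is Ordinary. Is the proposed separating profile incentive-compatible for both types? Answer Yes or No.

Under these beliefs, the certificate earns wage 33 and no certificate earns wage 24.
Talented: the certificate nets 33 − 2 = 31; no certificate nets 24. Talented prefers the certificate.
Ordinary: the certificate nets 33 − 15 = 18; no certificate nets 24. Ordinary prefers no certificate.
Neither type deviates, so the separating profile is an equilibrium.

Yes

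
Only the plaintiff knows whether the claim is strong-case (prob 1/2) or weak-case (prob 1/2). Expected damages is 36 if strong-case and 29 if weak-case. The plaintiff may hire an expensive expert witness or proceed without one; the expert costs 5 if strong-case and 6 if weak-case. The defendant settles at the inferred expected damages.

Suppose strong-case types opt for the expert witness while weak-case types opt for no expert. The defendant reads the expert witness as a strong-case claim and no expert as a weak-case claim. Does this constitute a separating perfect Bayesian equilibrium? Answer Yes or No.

No

Under these beliefs, the expert witness earns settlement 36 and no expert earns settlement 29.
strong-case: the expert witness nets 36 − 5 = 31; no expert nets 29. strong-case prefers the expert witness.
weak-case: the expert witness nets 36 − 6 = 30; no expert nets 29. weak-case would deviate to the expert witness.
weak-case has a profitable deviation, so the profile is not an equilibrium.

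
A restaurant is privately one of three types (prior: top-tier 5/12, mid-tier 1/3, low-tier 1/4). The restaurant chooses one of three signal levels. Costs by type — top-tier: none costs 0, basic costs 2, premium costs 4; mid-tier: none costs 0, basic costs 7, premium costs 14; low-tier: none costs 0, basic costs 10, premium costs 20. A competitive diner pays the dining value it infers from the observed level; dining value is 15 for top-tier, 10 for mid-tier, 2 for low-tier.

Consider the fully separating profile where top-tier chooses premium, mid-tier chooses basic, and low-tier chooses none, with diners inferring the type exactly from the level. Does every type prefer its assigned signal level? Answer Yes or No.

Yes

Separating price premiums: premium → 15, basic → 10, none → 2.
top-tier (assigned premium): none: 2 − 0 = 2; basic: 10 − 2 = 8; premium: 15 − 4 = 11. top-tier stays.
mid-tier (assigned basic): none: 2 − 0 = 2; basic: 10 − 7 = 3; premium: 15 − 14 = 1. mid-tier stays.
low-tier (assigned none): none: 2 − 0 = 2; basic: 10 − 10 = 0; premium: 15 − 20 = -5. low-tier stays.
Every type prefers its assigned level; separation holds.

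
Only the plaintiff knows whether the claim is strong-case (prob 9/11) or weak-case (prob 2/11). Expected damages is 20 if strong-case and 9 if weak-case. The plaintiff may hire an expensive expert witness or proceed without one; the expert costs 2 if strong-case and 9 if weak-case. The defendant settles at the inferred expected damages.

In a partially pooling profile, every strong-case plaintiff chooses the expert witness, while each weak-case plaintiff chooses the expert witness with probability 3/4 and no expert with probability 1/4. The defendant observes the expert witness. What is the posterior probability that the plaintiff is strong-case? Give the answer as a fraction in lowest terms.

6/7

P(the expert witness) = (9/11)·1 + (2/11)·(3/4) = 21/22.
By Bayes' rule, P(strong-case | the expert witness) = (9/11) / (21/22) = 6/7.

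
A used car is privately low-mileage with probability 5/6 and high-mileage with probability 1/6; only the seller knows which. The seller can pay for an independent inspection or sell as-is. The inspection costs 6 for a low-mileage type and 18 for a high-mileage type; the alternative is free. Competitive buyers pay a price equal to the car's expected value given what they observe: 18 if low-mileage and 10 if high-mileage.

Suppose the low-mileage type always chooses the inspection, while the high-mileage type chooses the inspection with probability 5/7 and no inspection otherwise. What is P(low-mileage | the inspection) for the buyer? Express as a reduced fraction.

7/8

P(the inspection) = (5/6)·1 + (1/6)·(5/7) = 20/21.
By Bayes' rule, P(low-mileage | the inspection) = (5/6) / (20/21) = 7/8.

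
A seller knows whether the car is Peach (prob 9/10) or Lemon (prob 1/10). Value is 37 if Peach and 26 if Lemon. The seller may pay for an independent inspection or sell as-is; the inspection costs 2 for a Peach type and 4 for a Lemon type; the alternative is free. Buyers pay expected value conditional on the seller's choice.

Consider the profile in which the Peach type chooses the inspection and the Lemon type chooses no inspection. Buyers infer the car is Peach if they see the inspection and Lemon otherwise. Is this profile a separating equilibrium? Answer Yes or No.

Under these beliefs, the inspection earns price 37 and no inspection earns price 26.
Peach: the inspection nets 37 − 2 = 35; no inspection nets 26. Peach prefers the inspection.
Lemon: the inspection nets 37 − 4 = 33; no inspection nets 26. Lemon would deviate to the inspection.
Lemon has a profitable deviation, so the profile is not an equilibrium.

No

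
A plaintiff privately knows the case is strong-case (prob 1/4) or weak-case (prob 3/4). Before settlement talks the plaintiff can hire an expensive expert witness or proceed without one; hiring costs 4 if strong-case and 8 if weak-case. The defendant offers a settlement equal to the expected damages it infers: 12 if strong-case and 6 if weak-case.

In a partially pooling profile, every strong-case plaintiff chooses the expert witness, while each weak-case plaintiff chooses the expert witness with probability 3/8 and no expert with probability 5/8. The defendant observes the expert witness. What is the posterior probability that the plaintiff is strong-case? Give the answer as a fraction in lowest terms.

P(the expert witness) = (1/4)·1 + (3/4)·(3/8) = 17/32.
By Bayes' rule, P(strong-case | the expert witness) = (1/4) / (17/32) = 8/17.

8/17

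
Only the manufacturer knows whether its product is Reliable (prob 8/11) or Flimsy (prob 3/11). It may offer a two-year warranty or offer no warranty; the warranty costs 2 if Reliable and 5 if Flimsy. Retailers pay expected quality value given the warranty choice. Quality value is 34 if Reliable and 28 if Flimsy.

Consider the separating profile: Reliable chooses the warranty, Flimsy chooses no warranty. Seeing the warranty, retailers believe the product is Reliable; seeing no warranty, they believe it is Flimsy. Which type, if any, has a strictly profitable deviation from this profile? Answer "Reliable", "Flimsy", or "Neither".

The warranty pays 34; no warranty pays 28.
Reliable: assigned the warranty, nets 34 − 2 = 32; deviating to no warranty nets 28.
Flimsy: assigned no warranty, nets 28; deviating to the warranty nets 34 − 5 = 29.
The Flimsy type gains 1 by deviating.

Flimsy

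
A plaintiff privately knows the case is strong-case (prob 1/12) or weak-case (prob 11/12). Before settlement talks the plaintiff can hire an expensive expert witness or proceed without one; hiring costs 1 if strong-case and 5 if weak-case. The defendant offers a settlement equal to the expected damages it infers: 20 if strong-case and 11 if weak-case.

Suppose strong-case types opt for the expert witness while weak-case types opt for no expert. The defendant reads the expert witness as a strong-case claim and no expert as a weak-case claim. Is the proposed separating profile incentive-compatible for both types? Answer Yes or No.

Under these beliefs, the expert witness earns settlement 20 and no expert earns settlement 11.
strong-case: the expert witness nets 20 − 1 = 19; no expert nets 11. strong-case prefers the expert witness.
weak-case: the expert witness nets 20 − 5 = 15; no expert nets 11. weak-case would deviate to the expert witness.
weak-case has a profitable deviation, so the profile is not an equilibrium.

No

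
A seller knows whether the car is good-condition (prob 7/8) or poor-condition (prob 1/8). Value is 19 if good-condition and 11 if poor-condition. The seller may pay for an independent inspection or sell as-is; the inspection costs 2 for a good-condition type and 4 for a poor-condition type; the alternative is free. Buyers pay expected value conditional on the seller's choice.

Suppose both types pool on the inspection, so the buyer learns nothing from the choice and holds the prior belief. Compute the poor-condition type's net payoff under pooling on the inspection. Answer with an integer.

14

Pooled price = 7/8·19 + 1/8·11 = 18.
poor-condition pays cost 4 for the inspection, so net payoff = 18 − 4 = 14.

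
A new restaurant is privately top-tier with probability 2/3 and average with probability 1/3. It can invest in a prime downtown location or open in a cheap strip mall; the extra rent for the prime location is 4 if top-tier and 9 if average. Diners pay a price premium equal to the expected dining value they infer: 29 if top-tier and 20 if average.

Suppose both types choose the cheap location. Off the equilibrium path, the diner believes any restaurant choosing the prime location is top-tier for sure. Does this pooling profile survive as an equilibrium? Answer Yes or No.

On path, the diner holds the prior and pays 2/3·29 + 1/3·20 = 26. Off path (the prime location), believing top-tier, it pays 29.
top-tier: the cheap location nets 26; the prime location nets 29 − 4 = 25. top-tier stays.
average: the cheap location nets 26; the prime location nets 29 − 9 = 20. average stays.
No type deviates, so pooling is sustained.

Yes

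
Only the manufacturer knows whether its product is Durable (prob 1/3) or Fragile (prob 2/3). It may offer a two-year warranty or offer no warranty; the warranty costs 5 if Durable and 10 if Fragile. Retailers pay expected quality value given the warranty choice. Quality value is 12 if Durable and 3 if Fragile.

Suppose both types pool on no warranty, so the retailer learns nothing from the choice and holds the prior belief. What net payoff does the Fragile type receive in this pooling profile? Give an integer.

6

Pooled price = 1/3·12 + 2/3·3 = 6.
Fragile pays no cost for no warranty, so net payoff = 6.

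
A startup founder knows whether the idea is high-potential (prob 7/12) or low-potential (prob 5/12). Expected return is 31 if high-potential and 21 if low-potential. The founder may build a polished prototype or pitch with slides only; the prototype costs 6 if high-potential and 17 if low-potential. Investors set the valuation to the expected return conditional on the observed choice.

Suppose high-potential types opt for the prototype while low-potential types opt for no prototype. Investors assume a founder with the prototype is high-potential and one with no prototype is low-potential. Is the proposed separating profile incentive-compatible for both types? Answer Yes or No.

Yes

Under these beliefs, the prototype earns valuation 31 and no prototype earns valuation 21.
high-potential: the prototype nets 31 − 6 = 25; no prototype nets 21. high-potential prefers the prototype.
low-potential: the prototype nets 31 − 17 = 14; no prototype nets 21. low-potential prefers no prototype.
Neither type deviates, so the separating profile is an equilibrium.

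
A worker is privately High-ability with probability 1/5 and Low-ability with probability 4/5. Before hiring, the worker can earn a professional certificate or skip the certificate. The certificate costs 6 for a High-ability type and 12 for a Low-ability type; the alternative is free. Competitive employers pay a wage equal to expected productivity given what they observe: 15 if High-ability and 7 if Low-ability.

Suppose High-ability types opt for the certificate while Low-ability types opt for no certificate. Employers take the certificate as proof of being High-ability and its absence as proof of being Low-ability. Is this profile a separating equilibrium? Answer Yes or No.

Yes

Under these beliefs, the certificate earns wage 15 and no certificate earns wage 7.
High-ability: the certificate nets 15 − 6 = 9; no certificate nets 7. High-ability prefers the certificate.
Low-ability: the certificate nets 15 − 12 = 3; no certificate nets 7. Low-ability prefers no certificate.
Neither type deviates, so the separating profile is an equilibrium.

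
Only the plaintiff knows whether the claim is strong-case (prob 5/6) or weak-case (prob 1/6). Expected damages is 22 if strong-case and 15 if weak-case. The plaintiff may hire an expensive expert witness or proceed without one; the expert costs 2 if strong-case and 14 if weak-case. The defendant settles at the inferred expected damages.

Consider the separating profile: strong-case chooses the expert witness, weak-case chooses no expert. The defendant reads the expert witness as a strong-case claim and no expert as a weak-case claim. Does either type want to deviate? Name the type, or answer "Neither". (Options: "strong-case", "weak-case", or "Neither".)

Neither

The expert witness pays 22; no expert pays 15.
strong-case: assigned the expert witness, nets 22 − 2 = 20; deviating to no expert nets 15.
weak-case: assigned no expert, nets 15; deviating to the expert witness nets 22 − 14 = 8.
Both types strictly prefer their assigned action; no profitable deviation.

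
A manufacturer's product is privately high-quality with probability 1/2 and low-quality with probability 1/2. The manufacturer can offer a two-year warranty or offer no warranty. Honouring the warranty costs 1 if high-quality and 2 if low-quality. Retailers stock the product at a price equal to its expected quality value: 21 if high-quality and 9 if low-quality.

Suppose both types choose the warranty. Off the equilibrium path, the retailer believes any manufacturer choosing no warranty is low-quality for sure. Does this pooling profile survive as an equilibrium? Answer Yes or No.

On path, the retailer holds the prior and pays 1/2·21 + 1/2·9 = 15. Off path (no warranty), believing low-quality, it pays 9.
high-quality: the warranty nets 15 − 1 = 14; no warranty nets 9. high-quality stays.
low-quality: the warranty nets 15 − 2 = 13; no warranty nets 9. low-quality stays.
No type deviates, so pooling is sustained.

Yes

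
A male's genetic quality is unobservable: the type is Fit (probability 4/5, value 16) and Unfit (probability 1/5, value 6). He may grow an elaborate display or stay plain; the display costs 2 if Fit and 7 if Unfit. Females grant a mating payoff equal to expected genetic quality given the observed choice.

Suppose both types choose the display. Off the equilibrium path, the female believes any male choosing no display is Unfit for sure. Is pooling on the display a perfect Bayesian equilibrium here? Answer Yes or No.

Yes

On path, the female holds the prior and pays 4/5·16 + 1/5·6 = 14. Off path (no display), believing Unfit, it pays 6.
Fit: the display nets 14 − 2 = 12; no display nets 6. Fit stays.
Unfit: the display nets 14 − 7 = 7; no display nets 6. Unfit stays.
No type deviates, so pooling is sustained.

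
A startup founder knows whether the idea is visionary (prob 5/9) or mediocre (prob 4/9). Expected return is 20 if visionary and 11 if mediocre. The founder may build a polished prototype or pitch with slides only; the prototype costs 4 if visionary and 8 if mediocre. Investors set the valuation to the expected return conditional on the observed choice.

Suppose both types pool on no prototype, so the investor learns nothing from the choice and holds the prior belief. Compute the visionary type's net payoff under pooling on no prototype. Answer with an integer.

16

Pooled valuation = 5/9·20 + 4/9·11 = 16.
visionary pays no cost for no prototype, so net payoff = 16.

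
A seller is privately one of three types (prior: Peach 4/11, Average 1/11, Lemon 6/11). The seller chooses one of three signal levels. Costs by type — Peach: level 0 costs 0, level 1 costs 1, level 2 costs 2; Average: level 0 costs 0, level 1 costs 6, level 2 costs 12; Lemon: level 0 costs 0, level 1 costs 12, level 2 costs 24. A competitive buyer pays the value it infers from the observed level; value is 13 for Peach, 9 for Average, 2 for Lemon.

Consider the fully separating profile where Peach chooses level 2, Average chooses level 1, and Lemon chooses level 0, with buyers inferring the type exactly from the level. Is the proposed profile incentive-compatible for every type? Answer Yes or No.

Yes

Separating prices: level 2 → 13, level 1 → 9, level 0 → 2.
Peach (assigned level 2): level 0: 2 − 0 = 2; level 1: 9 − 1 = 8; level 2: 13 − 2 = 11. Peach stays.
Average (assigned level 1): level 0: 2 − 0 = 2; level 1: 9 − 6 = 3; level 2: 13 − 12 = 1. Average stays.
Lemon (assigned level 0): level 0: 2 − 0 = 2; level 1: 9 − 12 = -3; level 2: 13 − 24 = -11. Lemon stays.
Every type prefers its assigned level; separation holds.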